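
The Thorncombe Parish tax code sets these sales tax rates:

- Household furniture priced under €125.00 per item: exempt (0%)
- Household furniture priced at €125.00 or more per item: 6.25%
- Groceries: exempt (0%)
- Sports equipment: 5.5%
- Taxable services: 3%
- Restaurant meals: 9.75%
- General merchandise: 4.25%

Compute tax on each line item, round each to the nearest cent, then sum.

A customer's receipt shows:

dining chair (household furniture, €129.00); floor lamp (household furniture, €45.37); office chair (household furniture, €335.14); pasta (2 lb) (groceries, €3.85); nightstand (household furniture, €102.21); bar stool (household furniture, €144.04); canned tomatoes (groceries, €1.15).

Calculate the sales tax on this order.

Dining chair €129.00: household furniture, €125.00 or more → 6.25% → €8.06
Floor lamp €45.37: household furniture, under €125.00 → 0% → €0.00
Office chair €335.14: household furniture, €125.00 or more → 6.25% → €20.95
Pasta (2 lb) €3.85: groceries → 0% → €0.00
Nightstand €102.21: household furniture, under €125.00 → 0% → €0.00
Bar stool €144.04: household furniture, €125.00 or more → 6.25% → €9.00
Canned tomatoes €1.15: groceries → 0% → €0.00
Total tax = €8.06 + €20.95 + €9.00 = €38.01

€38.01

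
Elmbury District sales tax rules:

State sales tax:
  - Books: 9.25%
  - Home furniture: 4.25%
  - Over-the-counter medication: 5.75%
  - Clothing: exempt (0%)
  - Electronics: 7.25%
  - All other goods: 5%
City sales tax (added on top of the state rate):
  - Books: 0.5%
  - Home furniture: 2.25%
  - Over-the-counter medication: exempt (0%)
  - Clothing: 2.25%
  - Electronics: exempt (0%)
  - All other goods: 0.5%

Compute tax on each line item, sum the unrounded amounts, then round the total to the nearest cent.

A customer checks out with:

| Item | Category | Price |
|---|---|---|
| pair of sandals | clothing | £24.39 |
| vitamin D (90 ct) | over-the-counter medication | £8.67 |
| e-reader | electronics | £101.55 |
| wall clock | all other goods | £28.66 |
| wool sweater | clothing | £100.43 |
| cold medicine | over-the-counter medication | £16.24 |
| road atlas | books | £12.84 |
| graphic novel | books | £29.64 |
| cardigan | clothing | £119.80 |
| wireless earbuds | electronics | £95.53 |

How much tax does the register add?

£26.94

Pair of sandals £24.39: clothing → 0% + 2.25% city = 2.25% → £0.548775
Vitamin D (90 ct) £8.67: over-the-counter medication → 5.75% + 0% city = 5.75% → £0.498525
E-reader £101.55: electronics → 7.25% + 0% city = 7.25% → £7.362375
Wall clock £28.66: all other goods → 5% + 0.5% city = 5.5% → £1.5763
Wool sweater £100.43: clothing → 0% + 2.25% city = 2.25% → £2.259675
Cold medicine £16.24: over-the-counter medication → 5.75% + 0% city = 5.75% → £0.9338
Road atlas £12.84: books → 9.25% + 0.5% city = 9.75% → £1.2519
Graphic novel £29.64: books → 9.25% + 0.5% city = 9.75% → £2.8899
Cardigan £119.80: clothing → 0% + 2.25% city = 2.25% → £2.6955
Wireless earbuds £95.53: electronics → 7.25% + 0% city = 7.25% → £6.925925
Unrounded tax sum = £26.942675 → £26.94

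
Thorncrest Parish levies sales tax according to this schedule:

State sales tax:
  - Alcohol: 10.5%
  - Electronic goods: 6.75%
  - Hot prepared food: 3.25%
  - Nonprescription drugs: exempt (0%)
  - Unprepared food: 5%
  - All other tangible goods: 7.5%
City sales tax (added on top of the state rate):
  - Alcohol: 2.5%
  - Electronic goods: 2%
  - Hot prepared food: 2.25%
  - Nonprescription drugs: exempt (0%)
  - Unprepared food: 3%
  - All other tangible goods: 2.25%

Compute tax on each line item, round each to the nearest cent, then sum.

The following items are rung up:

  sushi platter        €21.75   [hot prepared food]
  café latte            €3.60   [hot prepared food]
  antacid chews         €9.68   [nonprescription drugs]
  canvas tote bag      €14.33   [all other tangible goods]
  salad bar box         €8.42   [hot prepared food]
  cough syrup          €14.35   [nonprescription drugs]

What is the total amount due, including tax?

Sushi platter €21.75: hot prepared food → 3.25% + 2.25% city = 5.5% → €1.20
Café latte €3.60: hot prepared food → 3.25% + 2.25% city = 5.5% → €0.20
Antacid chews €9.68: nonprescription drugs → 0% + 0% city = 0% → €0.00
Canvas tote bag €14.33: all other tangible goods → 7.5% + 2.25% city = 9.75% → €1.40
Salad bar box €8.42: hot prepared food → 3.25% + 2.25% city = 5.5% → €0.46
Cough syrup €14.35: nonprescription drugs → 0% + 0% city = 0% → €0.00
Subtotal = €72.13; tax = €3.26; total due = €75.39

€75.39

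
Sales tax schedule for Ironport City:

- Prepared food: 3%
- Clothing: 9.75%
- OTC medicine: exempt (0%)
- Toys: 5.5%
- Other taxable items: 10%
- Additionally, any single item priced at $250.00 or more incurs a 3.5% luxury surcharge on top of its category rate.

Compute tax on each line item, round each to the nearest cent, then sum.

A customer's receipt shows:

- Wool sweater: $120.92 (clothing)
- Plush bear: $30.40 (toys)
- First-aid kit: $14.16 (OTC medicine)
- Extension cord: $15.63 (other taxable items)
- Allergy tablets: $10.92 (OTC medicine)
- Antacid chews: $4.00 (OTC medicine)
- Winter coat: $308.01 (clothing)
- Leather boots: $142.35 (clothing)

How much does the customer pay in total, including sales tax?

Wool sweater $120.92: clothing → 9.75% → $11.79
Plush bear $30.40: toys → 5.5% → $1.67
First-aid kit $14.16: OTC medicine → 0% → $0.00
Extension cord $15.63: other taxable items → 10% → $1.56
Allergy tablets $10.92: OTC medicine → 0% → $0.00
Antacid chews $4.00: OTC medicine → 0% → $0.00
Winter coat $308.01: clothing → 9.75% + 3.5% surcharge = 13.25% → $40.81
Leather boots $142.35: clothing → 9.75% → $13.88
Subtotal = $646.39; tax = $69.71; total due = $716.10

$716.10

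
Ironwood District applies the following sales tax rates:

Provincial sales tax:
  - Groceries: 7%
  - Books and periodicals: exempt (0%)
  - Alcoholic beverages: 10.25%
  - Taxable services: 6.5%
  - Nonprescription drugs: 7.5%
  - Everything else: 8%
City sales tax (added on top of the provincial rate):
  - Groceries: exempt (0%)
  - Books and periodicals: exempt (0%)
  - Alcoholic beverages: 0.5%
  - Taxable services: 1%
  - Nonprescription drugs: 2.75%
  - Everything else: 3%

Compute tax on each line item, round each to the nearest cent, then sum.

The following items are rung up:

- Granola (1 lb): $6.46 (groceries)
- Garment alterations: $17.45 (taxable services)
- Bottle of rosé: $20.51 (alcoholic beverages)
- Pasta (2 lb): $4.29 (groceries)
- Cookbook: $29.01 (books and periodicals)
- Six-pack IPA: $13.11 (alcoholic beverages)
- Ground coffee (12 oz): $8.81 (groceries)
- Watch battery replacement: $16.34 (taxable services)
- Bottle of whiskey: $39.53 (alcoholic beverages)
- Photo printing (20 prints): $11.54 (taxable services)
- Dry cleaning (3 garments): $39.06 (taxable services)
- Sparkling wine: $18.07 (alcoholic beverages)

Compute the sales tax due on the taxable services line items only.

Garment alterations $17.45: taxable services → 6.5% + 1% city = 7.5% → $1.31
Watch battery replacement $16.34: taxable services → 6.5% + 1% city = 7.5% → $1.23
Photo printing (20 prints) $11.54: taxable services → 6.5% + 1% city = 7.5% → $0.87
Dry cleaning (3 garments) $39.06: taxable services → 6.5% + 1% city = 7.5% → $2.93
Tax on taxable services = $1.31 + $1.23 + $0.87 + $2.93 = $6.34

$6.34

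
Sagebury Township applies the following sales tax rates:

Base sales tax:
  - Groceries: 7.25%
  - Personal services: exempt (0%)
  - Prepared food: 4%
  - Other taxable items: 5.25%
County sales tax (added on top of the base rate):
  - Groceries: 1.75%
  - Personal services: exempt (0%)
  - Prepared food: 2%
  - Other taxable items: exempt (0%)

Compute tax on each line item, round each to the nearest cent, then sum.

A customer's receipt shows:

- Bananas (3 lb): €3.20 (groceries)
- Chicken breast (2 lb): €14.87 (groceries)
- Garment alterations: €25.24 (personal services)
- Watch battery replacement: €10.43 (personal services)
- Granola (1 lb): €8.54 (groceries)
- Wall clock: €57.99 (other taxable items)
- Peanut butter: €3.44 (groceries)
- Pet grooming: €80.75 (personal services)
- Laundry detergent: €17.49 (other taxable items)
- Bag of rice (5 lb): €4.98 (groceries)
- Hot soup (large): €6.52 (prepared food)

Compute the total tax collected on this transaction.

Bananas (3 lb) €3.20: groceries → 7.25% + 1.75% county = 9% → €0.29
Chicken breast (2 lb) €14.87: groceries → 7.25% + 1.75% county = 9% → €1.34
Garment alterations €25.24: personal services → 0% + 0% county = 0% → €0.00
Watch battery replacement €10.43: personal services → 0% + 0% county = 0% → €0.00
Granola (1 lb) €8.54: groceries → 7.25% + 1.75% county = 9% → €0.77
Wall clock €57.99: other taxable items → 5.25% + 0% county = 5.25% → €3.04
Peanut butter €3.44: groceries → 7.25% + 1.75% county = 9% → €0.31
Pet grooming €80.75: personal services → 0% + 0% county = 0% → €0.00
Laundry detergent €17.49: other taxable items → 5.25% + 0% county = 5.25% → €0.92
Bag of rice (5 lb) €4.98: groceries → 7.25% + 1.75% county = 9% → €0.45
Hot soup (large) €6.52: prepared food → 4% + 2% county = 6% → €0.39
Total tax = €0.29 + €1.34 + €0.77 + €3.04 + €0.31 + €0.92 + €0.45 + €0.39 = €7.51

€7.51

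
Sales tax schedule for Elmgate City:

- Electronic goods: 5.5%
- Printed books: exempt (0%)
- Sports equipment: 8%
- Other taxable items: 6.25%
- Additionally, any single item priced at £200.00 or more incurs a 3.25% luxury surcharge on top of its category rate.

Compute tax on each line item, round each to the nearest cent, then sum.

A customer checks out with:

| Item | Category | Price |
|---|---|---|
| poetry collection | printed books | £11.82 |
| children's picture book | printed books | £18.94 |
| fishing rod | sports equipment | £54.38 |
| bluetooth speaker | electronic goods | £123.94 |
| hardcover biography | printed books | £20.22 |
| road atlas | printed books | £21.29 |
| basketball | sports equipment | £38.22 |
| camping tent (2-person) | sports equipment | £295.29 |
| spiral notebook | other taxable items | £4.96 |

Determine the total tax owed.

£47.76

Poetry collection £11.82: printed books → 0% → £0.00
Children's picture book £18.94: printed books → 0% → £0.00
Fishing rod £54.38: sports equipment → 8% → £4.35
Bluetooth speaker £123.94: electronic goods → 5.5% → £6.82
Hardcover biography £20.22: printed books → 0% → £0.00
Road atlas £21.29: printed books → 0% → £0.00
Basketball £38.22: sports equipment → 8% → £3.06
Camping tent (2-person) £295.29: sports equipment → 8% + 3.25% surcharge = 11.25% → £33.22
Spiral notebook £4.96: other taxable items → 6.25% → £0.31
Total tax = £4.35 + £6.82 + £3.06 + £33.22 + £0.31 = £47.76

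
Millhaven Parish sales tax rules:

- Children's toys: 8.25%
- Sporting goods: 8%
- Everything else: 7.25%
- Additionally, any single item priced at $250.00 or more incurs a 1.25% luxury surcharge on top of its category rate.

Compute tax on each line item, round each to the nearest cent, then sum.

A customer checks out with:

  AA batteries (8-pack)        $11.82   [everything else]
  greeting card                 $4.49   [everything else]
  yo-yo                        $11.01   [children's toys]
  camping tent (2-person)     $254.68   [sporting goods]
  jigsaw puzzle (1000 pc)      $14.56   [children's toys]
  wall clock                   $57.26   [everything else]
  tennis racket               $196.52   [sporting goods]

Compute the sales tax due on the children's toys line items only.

Yo-yo $11.01: children's toys → 8.25% → $0.91
Jigsaw puzzle (1000 pc) $14.56: children's toys → 8.25% → $1.20
Tax on children's toys = $0.91 + $1.20 = $2.11

$2.11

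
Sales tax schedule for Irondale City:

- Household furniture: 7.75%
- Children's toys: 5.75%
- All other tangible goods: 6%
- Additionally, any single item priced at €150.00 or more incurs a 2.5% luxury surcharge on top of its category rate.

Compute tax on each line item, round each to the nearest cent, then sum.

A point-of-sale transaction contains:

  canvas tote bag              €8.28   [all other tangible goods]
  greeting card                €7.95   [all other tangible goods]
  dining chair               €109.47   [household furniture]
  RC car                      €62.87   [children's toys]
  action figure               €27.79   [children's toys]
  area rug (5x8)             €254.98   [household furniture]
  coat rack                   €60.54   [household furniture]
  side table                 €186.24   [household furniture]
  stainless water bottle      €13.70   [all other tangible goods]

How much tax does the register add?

€65.42

Canvas tote bag €8.28: all other tangible goods → 6% → €0.50
Greeting card €7.95: all other tangible goods → 6% → €0.48
Dining chair €109.47: household furniture → 7.75% → €8.48
RC car €62.87: children's toys → 5.75% → €3.62
Action figure €27.79: children's toys → 5.75% → €1.60
Area rug (5x8) €254.98: household furniture → 7.75% + 2.5% surcharge = 10.25% → €26.14
Coat rack €60.54: household furniture → 7.75% → €4.69
Side table €186.24: household furniture → 7.75% + 2.5% surcharge = 10.25% → €19.09
Stainless water bottle €13.70: all other tangible goods → 6% → €0.82
Total tax = €0.50 + €0.48 + €8.48 + €3.62 + €1.60 + €26.14 + €4.69 + €19.09 + €0.82 = €65.42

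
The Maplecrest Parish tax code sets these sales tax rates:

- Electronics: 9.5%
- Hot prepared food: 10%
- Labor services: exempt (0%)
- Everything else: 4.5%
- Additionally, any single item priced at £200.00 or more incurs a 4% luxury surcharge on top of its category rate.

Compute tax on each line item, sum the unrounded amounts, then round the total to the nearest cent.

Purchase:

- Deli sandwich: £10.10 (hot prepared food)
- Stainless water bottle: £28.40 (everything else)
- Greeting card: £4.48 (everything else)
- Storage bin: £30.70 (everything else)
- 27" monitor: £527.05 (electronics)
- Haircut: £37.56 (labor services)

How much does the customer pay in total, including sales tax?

£713.31

Deli sandwich £10.10: hot prepared food → 10% → £1.01
Stainless water bottle £28.40: everything else → 4.5% → £1.278
Greeting card £4.48: everything else → 4.5% → £0.2016
Storage bin £30.70: everything else → 4.5% → £1.3815
27" monitor £527.05: electronics → 9.5% + 4% surcharge = 13.5% → £71.15175
Haircut £37.56: labor services → 0% → £0.00
Subtotal = £638.29; unrounded tax = £75.02285 → £75.02; total due = £713.31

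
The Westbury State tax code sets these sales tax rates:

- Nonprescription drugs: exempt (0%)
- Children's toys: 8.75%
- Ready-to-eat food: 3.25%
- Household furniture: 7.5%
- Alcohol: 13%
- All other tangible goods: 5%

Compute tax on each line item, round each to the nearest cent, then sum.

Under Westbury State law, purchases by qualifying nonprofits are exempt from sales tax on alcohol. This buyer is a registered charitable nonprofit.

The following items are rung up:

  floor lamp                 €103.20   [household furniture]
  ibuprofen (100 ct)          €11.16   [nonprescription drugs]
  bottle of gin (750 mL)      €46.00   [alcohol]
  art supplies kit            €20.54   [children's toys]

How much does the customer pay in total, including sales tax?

Floor lamp €103.20: household furniture → 7.5% → €7.74
Ibuprofen (100 ct) €11.16: nonprescription drugs → 0% → €0.00
Bottle of gin (750 mL) €46.00: alcohol, buyer-exempt → 0% → €0.00
Art supplies kit €20.54: children's toys → 8.75% → €1.80
Subtotal = €180.90; tax = €9.54; total due = €190.44

€190.44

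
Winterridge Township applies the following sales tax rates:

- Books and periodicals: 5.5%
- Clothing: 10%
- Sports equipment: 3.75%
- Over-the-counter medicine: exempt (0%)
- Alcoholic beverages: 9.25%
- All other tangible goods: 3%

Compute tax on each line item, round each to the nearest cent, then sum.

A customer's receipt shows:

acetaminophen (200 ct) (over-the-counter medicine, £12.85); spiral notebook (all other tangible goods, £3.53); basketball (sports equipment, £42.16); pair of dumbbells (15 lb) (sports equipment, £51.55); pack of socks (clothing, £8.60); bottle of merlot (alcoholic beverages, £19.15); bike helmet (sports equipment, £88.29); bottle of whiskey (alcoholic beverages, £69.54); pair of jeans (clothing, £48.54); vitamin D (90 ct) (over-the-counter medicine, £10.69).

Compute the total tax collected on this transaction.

Acetaminophen (200 ct) £12.85: over-the-counter medicine → 0% → £0.00
Spiral notebook £3.53: all other tangible goods → 3% → £0.11
Basketball £42.16: sports equipment → 3.75% → £1.58
Pair of dumbbells (15 lb) £51.55: sports equipment → 3.75% → £1.93
Pack of socks £8.60: clothing → 10% → £0.86
Bottle of merlot £19.15: alcoholic beverages → 9.25% → £1.77
Bike helmet £88.29: sports equipment → 3.75% → £3.31
Bottle of whiskey £69.54: alcoholic beverages → 9.25% → £6.43
Pair of jeans £48.54: clothing → 10% → £4.85
Vitamin D (90 ct) £10.69: over-the-counter medicine → 0% → £0.00
Total tax = £0.11 + £1.58 + £1.93 + £0.86 + £1.77 + £3.31 + £6.43 + £4.85 = £20.84

£20.84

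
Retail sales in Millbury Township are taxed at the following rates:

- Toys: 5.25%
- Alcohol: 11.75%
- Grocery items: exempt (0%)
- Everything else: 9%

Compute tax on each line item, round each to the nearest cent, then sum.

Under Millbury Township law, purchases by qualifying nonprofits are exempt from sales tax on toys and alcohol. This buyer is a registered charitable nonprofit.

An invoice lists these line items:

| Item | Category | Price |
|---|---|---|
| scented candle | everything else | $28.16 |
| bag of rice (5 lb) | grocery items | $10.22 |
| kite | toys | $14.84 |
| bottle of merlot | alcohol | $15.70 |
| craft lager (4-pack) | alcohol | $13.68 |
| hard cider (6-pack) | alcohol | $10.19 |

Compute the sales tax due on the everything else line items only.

$2.53

Scented candle $28.16: everything else → 9% → $2.53
Tax on everything else = $2.53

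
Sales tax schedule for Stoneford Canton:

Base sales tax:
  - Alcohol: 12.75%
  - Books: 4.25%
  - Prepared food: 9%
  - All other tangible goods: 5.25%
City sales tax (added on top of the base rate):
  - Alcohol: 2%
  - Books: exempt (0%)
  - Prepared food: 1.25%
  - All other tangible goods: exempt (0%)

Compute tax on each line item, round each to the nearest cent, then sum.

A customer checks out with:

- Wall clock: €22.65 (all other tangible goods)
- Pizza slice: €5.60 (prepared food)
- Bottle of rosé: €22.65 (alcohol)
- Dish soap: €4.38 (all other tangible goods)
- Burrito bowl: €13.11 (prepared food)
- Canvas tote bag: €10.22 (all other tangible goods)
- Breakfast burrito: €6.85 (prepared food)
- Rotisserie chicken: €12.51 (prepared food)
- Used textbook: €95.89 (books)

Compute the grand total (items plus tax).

Wall clock €22.65: all other tangible goods → 5.25% + 0% city = 5.25% → €1.19
Pizza slice €5.60: prepared food → 9% + 1.25% city = 10.25% → €0.57
Bottle of rosé €22.65: alcohol → 12.75% + 2% city = 14.75% → €3.34
Dish soap €4.38: all other tangible goods → 5.25% + 0% city = 5.25% → €0.23
Burrito bowl €13.11: prepared food → 9% + 1.25% city = 10.25% → €1.34
Canvas tote bag €10.22: all other tangible goods → 5.25% + 0% city = 5.25% → €0.54
Breakfast burrito €6.85: prepared food → 9% + 1.25% city = 10.25% → €0.70
Rotisserie chicken €12.51: prepared food → 9% + 1.25% city = 10.25% → €1.28
Used textbook €95.89: books → 4.25% + 0% city = 4.25% → €4.08
Subtotal = €193.86; tax = €13.27; total due = €207.13

€207.13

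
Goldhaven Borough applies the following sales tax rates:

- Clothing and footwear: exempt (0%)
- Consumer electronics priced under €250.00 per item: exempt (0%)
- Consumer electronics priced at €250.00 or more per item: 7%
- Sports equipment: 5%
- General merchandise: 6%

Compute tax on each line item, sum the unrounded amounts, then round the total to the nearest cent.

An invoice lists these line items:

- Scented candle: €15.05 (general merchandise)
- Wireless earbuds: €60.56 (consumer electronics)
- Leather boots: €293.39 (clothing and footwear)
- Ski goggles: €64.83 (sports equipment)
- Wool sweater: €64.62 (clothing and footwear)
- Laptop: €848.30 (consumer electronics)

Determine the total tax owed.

Scented candle €15.05: general merchandise → 6% → €0.903
Wireless earbuds €60.56: consumer electronics, under €250.00 → 0% → €0.00
Leather boots €293.39: clothing and footwear → 0% → €0.00
Ski goggles €64.83: sports equipment → 5% → €3.2415
Wool sweater €64.62: clothing and footwear → 0% → €0.00
Laptop €848.30: consumer electronics, €250.00 or more → 7% → €59.381
Unrounded tax sum = €63.5255 → €63.53

€63.53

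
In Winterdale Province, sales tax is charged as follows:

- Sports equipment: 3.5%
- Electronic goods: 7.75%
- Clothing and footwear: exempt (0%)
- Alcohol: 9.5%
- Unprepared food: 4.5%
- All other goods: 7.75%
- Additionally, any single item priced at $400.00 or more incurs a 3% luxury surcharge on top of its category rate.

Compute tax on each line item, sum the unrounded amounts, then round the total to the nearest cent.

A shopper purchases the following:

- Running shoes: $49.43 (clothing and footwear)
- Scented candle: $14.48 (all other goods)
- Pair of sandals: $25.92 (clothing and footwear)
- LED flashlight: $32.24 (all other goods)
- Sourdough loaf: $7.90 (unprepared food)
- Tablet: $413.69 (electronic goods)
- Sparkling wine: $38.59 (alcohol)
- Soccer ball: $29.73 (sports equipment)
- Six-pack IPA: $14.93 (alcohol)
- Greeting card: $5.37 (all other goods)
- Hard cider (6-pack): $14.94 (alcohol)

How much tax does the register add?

$56.41

Running shoes $49.43: clothing and footwear → 0% → $0.00
Scented candle $14.48: all other goods → 7.75% → $1.1222
Pair of sandals $25.92: clothing and footwear → 0% → $0.00
LED flashlight $32.24: all other goods → 7.75% → $2.4986
Sourdough loaf $7.90: unprepared food → 4.5% → $0.3555
Tablet $413.69: electronic goods → 7.75% + 3% surcharge = 10.75% → $44.471675
Sparkling wine $38.59: alcohol → 9.5% → $3.66605
Soccer ball $29.73: sports equipment → 3.5% → $1.04055
Six-pack IPA $14.93: alcohol → 9.5% → $1.41835
Greeting card $5.37: all other goods → 7.75% → $0.416175
Hard cider (6-pack) $14.94: alcohol → 9.5% → $1.4193
Unrounded tax sum = $56.4084 → $56.41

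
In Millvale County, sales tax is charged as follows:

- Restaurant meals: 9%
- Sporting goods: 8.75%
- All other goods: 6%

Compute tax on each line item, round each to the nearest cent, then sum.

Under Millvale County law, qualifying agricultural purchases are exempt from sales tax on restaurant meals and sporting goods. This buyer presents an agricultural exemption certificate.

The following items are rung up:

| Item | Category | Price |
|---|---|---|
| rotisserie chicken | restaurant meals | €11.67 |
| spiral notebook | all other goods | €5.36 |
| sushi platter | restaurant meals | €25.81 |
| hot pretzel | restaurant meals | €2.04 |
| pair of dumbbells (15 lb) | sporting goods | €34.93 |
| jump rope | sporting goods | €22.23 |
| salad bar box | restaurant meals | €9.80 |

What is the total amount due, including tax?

Rotisserie chicken €11.67: restaurant meals, buyer-exempt → 0% → €0.00
Spiral notebook €5.36: all other goods → 6% → €0.32
Sushi platter €25.81: restaurant meals, buyer-exempt → 0% → €0.00
Hot pretzel €2.04: restaurant meals, buyer-exempt → 0% → €0.00
Pair of dumbbells (15 lb) €34.93: sporting goods, buyer-exempt → 0% → €0.00
Jump rope €22.23: sporting goods, buyer-exempt → 0% → €0.00
Salad bar box €9.80: restaurant meals, buyer-exempt → 0% → €0.00
Subtotal = €111.84; tax = €0.32; total due = €112.16

€112.16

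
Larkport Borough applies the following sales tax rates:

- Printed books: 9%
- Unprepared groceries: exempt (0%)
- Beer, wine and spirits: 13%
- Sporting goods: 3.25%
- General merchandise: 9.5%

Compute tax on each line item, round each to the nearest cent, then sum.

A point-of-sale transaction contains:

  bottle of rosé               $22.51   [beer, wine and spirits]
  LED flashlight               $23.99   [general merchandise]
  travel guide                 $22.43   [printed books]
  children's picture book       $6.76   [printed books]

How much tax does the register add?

$7.84

Bottle of rosé $22.51: beer, wine and spirits → 13% → $2.93
LED flashlight $23.99: general merchandise → 9.5% → $2.28
Travel guide $22.43: printed books → 9% → $2.02
Children's picture book $6.76: printed books → 9% → $0.61
Total tax = $2.93 + $2.28 + $2.02 + $0.61 = $7.84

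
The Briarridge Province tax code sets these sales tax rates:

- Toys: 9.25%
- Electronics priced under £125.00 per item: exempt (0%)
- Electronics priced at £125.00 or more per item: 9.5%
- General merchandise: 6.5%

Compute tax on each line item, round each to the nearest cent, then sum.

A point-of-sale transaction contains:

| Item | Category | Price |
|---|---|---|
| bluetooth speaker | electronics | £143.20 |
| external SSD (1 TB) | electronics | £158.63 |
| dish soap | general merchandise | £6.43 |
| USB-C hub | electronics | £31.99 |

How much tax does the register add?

£29.09

Bluetooth speaker £143.20: electronics, £125.00 or more → 9.5% → £13.60
External SSD (1 TB) £158.63: electronics, £125.00 or more → 9.5% → £15.07
Dish soap £6.43: general merchandise → 6.5% → £0.42
USB-C hub £31.99: electronics, under £125.00 → 0% → £0.00
Total tax = £13.60 + £15.07 + £0.42 = £29.09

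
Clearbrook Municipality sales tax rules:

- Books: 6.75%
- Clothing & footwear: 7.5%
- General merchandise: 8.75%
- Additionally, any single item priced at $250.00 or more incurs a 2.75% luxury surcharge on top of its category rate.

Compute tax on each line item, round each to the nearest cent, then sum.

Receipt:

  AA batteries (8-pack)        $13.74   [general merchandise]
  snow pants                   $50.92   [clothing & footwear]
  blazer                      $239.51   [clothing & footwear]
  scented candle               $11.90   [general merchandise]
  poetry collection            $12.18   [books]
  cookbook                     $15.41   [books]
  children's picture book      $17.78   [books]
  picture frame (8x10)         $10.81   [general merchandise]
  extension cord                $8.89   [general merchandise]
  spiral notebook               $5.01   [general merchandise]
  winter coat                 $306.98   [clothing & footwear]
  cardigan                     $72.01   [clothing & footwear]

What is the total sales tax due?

$66.12

AA batteries (8-pack) $13.74: general merchandise → 8.75% → $1.20
Snow pants $50.92: clothing & footwear → 7.5% → $3.82
Blazer $239.51: clothing & footwear → 7.5% → $17.96
Scented candle $11.90: general merchandise → 8.75% → $1.04
Poetry collection $12.18: books → 6.75% → $0.82
Cookbook $15.41: books → 6.75% → $1.04
Children's picture book $17.78: books → 6.75% → $1.20
Picture frame (8x10) $10.81: general merchandise → 8.75% → $0.95
Extension cord $8.89: general merchandise → 8.75% → $0.78
Spiral notebook $5.01: general merchandise → 8.75% → $0.44
Winter coat $306.98: clothing & footwear → 7.5% + 2.75% surcharge = 10.25% → $31.47
Cardigan $72.01: clothing & footwear → 7.5% → $5.40
Total tax = $1.20 + $3.82 + $17.96 + $1.04 + $0.82 + $1.04 + $1.20 + $0.95 + $0.78 + $0.44 + $31.47 + $5.40 = $66.12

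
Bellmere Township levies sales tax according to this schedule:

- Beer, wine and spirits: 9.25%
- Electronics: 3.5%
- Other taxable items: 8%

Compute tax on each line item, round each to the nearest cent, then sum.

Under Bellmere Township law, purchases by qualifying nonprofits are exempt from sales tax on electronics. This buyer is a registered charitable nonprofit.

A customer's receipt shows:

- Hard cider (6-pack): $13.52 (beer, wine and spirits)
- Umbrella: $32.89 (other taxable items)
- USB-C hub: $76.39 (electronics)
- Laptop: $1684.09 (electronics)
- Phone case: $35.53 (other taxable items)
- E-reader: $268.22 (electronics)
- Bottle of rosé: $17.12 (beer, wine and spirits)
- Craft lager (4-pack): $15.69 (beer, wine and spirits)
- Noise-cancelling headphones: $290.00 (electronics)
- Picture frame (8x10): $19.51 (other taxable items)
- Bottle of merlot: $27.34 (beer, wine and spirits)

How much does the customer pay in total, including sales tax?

$2494.14

Hard cider (6-pack) $13.52: beer, wine and spirits → 9.25% → $1.25
Umbrella $32.89: other taxable items → 8% → $2.63
USB-C hub $76.39: electronics, buyer-exempt → 0% → $0.00
Laptop $1684.09: electronics, buyer-exempt → 0% → $0.00
Phone case $35.53: other taxable items → 8% → $2.84
E-reader $268.22: electronics, buyer-exempt → 0% → $0.00
Bottle of rosé $17.12: beer, wine and spirits → 9.25% → $1.58
Craft lager (4-pack) $15.69: beer, wine and spirits → 9.25% → $1.45
Noise-cancelling headphones $290.00: electronics, buyer-exempt → 0% → $0.00
Picture frame (8x10) $19.51: other taxable items → 8% → $1.56
Bottle of merlot $27.34: beer, wine and spirits → 9.25% → $2.53
Subtotal = $2480.30; tax = $13.84; total due = $2494.14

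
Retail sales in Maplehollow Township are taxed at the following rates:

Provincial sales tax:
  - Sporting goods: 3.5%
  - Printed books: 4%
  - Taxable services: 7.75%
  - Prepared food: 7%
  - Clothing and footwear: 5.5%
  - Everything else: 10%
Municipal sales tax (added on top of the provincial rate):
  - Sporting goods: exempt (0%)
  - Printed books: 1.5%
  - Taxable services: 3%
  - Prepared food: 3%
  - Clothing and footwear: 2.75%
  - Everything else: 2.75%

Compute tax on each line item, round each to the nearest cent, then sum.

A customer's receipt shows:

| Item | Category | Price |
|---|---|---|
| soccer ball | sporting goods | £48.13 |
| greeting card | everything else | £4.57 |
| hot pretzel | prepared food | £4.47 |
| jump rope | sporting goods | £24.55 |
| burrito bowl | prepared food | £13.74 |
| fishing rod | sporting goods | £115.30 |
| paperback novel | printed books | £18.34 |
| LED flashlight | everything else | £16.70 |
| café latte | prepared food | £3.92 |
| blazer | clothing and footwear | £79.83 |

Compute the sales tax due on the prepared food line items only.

£2.21

Hot pretzel £4.47: prepared food → 7% + 3% municipal = 10% → £0.45
Burrito bowl £13.74: prepared food → 7% + 3% municipal = 10% → £1.37
Café latte £3.92: prepared food → 7% + 3% municipal = 10% → £0.39
Tax on prepared food = £0.45 + £1.37 + £0.39 = £2.21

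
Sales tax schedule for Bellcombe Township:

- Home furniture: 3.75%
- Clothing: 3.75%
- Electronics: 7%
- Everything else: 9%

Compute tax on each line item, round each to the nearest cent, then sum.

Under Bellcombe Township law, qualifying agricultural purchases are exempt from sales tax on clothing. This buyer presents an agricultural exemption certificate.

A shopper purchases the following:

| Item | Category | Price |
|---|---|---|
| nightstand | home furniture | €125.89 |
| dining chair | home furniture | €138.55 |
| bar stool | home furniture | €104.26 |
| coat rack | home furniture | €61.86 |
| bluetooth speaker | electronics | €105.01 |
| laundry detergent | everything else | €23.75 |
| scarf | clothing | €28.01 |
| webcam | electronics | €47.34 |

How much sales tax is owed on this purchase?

Nightstand €125.89: home furniture → 3.75% → €4.72
Dining chair €138.55: home furniture → 3.75% → €5.20
Bar stool €104.26: home furniture → 3.75% → €3.91
Coat rack €61.86: home furniture → 3.75% → €2.32
Bluetooth speaker €105.01: electronics → 7% → €7.35
Laundry detergent €23.75: everything else → 9% → €2.14
Scarf €28.01: clothing, buyer-exempt → 0% → €0.00
Webcam €47.34: electronics → 7% → €3.31
Total tax = €4.72 + €5.20 + €3.91 + €2.32 + €7.35 + €2.14 + €3.31 = €28.95

€28.95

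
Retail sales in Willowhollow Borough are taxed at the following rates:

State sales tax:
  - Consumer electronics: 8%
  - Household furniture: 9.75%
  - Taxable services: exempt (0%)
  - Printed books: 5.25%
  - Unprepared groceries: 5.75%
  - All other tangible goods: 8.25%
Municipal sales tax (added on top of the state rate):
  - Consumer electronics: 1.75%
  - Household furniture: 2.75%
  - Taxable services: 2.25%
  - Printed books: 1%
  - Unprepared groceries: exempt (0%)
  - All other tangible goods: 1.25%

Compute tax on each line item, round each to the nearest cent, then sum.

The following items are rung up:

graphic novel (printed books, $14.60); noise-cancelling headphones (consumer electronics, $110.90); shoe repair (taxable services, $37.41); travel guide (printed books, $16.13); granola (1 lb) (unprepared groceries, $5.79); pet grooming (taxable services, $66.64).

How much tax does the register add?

$15.40

Graphic novel $14.60: printed books → 5.25% + 1% municipal = 6.25% → $0.91
Noise-cancelling headphones $110.90: consumer electronics → 8% + 1.75% municipal = 9.75% → $10.81
Shoe repair $37.41: taxable services → 0% + 2.25% municipal = 2.25% → $0.84
Travel guide $16.13: printed books → 5.25% + 1% municipal = 6.25% → $1.01
Granola (1 lb) $5.79: unprepared groceries → 5.75% + 0% municipal = 5.75% → $0.33
Pet grooming $66.64: taxable services → 0% + 2.25% municipal = 2.25% → $1.50
Total tax = $0.91 + $10.81 + $0.84 + $1.01 + $0.33 + $1.50 = $15.40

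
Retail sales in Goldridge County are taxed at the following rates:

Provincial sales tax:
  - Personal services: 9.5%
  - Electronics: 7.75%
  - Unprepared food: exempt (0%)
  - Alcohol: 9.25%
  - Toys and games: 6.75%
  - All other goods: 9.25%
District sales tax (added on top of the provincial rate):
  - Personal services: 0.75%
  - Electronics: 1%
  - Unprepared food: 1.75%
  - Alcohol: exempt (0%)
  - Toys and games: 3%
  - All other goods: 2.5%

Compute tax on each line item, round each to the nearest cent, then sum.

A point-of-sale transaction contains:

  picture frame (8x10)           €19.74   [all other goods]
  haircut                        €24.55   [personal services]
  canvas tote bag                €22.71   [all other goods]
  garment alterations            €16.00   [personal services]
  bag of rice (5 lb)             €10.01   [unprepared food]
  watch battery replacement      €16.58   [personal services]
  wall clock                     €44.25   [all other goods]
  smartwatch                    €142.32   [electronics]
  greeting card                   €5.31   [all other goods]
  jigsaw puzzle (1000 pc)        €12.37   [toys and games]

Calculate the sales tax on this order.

€30.51

Picture frame (8x10) €19.74: all other goods → 9.25% + 2.5% district = 11.75% → €2.32
Haircut €24.55: personal services → 9.5% + 0.75% district = 10.25% → €2.52
Canvas tote bag €22.71: all other goods → 9.25% + 2.5% district = 11.75% → €2.67
Garment alterations €16.00: personal services → 9.5% + 0.75% district = 10.25% → €1.64
Bag of rice (5 lb) €10.01: unprepared food → 0% + 1.75% district = 1.75% → €0.18
Watch battery replacement €16.58: personal services → 9.5% + 0.75% district = 10.25% → €1.70
Wall clock €44.25: all other goods → 9.25% + 2.5% district = 11.75% → €5.20
Smartwatch €142.32: electronics → 7.75% + 1% district = 8.75% → €12.45
Greeting card €5.31: all other goods → 9.25% + 2.5% district = 11.75% → €0.62
Jigsaw puzzle (1000 pc) €12.37: toys and games → 6.75% + 3% district = 9.75% → €1.21
Total tax = €2.32 + €2.52 + €2.67 + €1.64 + €0.18 + €1.70 + €5.20 + €12.45 + €0.62 + €1.21 = €30.51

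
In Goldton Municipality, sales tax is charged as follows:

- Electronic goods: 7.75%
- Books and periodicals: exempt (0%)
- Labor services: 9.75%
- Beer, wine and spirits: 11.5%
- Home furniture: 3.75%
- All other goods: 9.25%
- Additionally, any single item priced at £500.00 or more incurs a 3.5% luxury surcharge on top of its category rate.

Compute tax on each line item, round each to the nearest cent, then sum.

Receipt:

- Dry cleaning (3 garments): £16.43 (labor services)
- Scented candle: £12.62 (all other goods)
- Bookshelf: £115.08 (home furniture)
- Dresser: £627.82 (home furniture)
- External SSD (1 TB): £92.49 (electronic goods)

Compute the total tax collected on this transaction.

Dry cleaning (3 garments) £16.43: labor services → 9.75% → £1.60
Scented candle £12.62: all other goods → 9.25% → £1.17
Bookshelf £115.08: home furniture → 3.75% → £4.32
Dresser £627.82: home furniture → 3.75% + 3.5% surcharge = 7.25% → £45.52
External SSD (1 TB) £92.49: electronic goods → 7.75% → £7.17
Total tax = £1.60 + £1.17 + £4.32 + £45.52 + £7.17 = £59.78

£59.78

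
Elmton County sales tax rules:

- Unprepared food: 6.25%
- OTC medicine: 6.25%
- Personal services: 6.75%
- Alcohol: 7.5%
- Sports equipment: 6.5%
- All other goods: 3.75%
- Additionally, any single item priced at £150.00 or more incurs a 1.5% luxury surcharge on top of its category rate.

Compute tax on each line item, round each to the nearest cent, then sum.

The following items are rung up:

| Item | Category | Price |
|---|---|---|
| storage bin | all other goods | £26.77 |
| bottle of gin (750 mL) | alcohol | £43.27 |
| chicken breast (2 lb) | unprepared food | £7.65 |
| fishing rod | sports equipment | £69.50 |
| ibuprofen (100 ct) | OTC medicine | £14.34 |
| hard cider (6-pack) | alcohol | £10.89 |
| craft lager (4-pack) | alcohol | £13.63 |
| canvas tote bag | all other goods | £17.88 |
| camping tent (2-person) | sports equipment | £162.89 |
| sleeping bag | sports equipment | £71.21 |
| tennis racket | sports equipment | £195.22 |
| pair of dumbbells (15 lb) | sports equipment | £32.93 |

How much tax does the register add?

£48.08

Storage bin £26.77: all other goods → 3.75% → £1.00
Bottle of gin (750 mL) £43.27: alcohol → 7.5% → £3.25
Chicken breast (2 lb) £7.65: unprepared food → 6.25% → £0.48
Fishing rod £69.50: sports equipment → 6.5% → £4.52
Ibuprofen (100 ct) £14.34: OTC medicine → 6.25% → £0.90
Hard cider (6-pack) £10.89: alcohol → 7.5% → £0.82
Craft lager (4-pack) £13.63: alcohol → 7.5% → £1.02
Canvas tote bag £17.88: all other goods → 3.75% → £0.67
Camping tent (2-person) £162.89: sports equipment → 6.5% + 1.5% surcharge = 8% → £13.03
Sleeping bag £71.21: sports equipment → 6.5% → £4.63
Tennis racket £195.22: sports equipment → 6.5% + 1.5% surcharge = 8% → £15.62
Pair of dumbbells (15 lb) £32.93: sports equipment → 6.5% → £2.14
Total tax = £1.00 + £3.25 + £0.48 + £4.52 + £0.90 + £0.82 + £1.02 + £0.67 + £13.03 + £4.63 + £15.62 + £2.14 = £48.08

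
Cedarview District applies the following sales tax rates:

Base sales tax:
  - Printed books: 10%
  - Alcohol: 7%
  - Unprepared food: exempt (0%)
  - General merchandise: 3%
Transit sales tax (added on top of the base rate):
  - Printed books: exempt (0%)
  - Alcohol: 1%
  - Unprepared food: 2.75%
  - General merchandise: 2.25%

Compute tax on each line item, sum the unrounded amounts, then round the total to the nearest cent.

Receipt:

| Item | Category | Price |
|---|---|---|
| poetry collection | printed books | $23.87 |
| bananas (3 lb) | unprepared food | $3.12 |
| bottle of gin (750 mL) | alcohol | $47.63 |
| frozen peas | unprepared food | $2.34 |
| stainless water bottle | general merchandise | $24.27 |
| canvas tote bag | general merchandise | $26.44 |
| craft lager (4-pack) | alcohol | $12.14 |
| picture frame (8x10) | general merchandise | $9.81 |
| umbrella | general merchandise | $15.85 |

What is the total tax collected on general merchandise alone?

Stainless water bottle $24.27: general merchandise → 3% + 2.25% transit = 5.25% → $1.274175
Canvas tote bag $26.44: general merchandise → 3% + 2.25% transit = 5.25% → $1.3881
Picture frame (8x10) $9.81: general merchandise → 3% + 2.25% transit = 5.25% → $0.515025
Umbrella $15.85: general merchandise → 3% + 2.25% transit = 5.25% → $0.832125
Tax on general merchandise: unrounded sum = $4.009425 → $4.01

$4.01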